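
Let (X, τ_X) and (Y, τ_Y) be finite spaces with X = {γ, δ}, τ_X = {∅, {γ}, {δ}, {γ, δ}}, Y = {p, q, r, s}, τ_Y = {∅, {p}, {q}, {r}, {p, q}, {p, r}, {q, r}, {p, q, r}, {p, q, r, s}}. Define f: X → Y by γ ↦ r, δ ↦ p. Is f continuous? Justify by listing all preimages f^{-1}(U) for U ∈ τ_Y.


f IS continuous.

Compute f^{-1}(U) for each U ∈ τ_Y:
  U = ∅: f^{-1}(U) = ∅ ∈ τ_X ✓.
  U = {p}: f^{-1}(U) = {δ} ∈ τ_X ✓.
  U = {q}: f^{-1}(U) = ∅ ∈ τ_X ✓.
  U = {r}: f^{-1}(U) = {γ} ∈ τ_X ✓.
  U = {p, q}: f^{-1}(U) = {δ} ∈ τ_X ✓.
  U = {p, r}: f^{-1}(U) = {γ, δ} ∈ τ_X ✓.
  U = {q, r}: f^{-1}(U) = {γ} ∈ τ_X ✓.
  U = {p, q, r}: f^{-1}(U) = {γ, δ} ∈ τ_X ✓.
  U = {p, q, r, s}: f^{-1}(U) = {γ, δ} ∈ τ_X ✓.
Every preimage lies in τ_X, so f IS continuous.


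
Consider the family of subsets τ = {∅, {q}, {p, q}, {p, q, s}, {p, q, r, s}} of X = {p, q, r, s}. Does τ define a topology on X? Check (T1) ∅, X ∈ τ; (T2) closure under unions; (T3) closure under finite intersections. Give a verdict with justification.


τ IS a topology on X.

Axiom (T1): ∅ ∈ τ? Yes; X ∈ τ? Yes.
Axiom (T2/T3): check pairwise unions and intersections of members of τ.
All pairwise intersections and unions checked — each lies in τ. Therefore τ satisfies (T1), (T2), (T3): it IS a topology on X.


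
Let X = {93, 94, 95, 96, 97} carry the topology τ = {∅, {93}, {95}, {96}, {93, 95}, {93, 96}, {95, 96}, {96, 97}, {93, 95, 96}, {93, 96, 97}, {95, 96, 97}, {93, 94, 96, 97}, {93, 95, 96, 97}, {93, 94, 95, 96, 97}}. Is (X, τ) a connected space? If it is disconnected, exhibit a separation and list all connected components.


(X, τ) is disconnected; components = [{95}, {93, 94, 96, 97}].

Find clopen sets (U ∈ τ with X ∖ U ∈ τ):
  U = ∅, X ∖ U = {93, 94, 95, 96, 97} — both open, so U is clopen.
  U = {95}, X ∖ U = {93, 94, 96, 97} — both open, so U is clopen.
  U = {93, 94, 96, 97}, X ∖ U = {95} — both open, so U is clopen.
  U = {93, 94, 95, 96, 97}, X ∖ U = ∅ — both open, so U is clopen.
Nontrivial clopen(s) exist: e.g. {93, 94, 96, 97}. So (X, τ) is disconnected.
Compute connected components by grouping points that agree on all clopens:
  component: {95}
  component: {93, 94, 96, 97}


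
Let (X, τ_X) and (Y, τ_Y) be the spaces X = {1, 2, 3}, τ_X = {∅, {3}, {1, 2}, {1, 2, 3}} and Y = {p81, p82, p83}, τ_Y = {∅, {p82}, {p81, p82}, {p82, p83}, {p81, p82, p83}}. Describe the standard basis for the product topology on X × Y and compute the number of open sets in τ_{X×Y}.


Basis B = {∅ × ∅, {3} × {p82}, {1, 2} × {p82}, {3} × {p81, p82}, {3} × {p82, p83}, {1, 2, 3} × {p82}, {3} × {p81, p82, p83}, {1, 2} × {p81, p82}, {1, 2} × {p82, p83}, {1, 2} × {p81, p82, p83}, {1, 2, 3} × {p81, p82}, {1, 2, 3} × {p82, p83}, {1, 2, 3} × {p81, p82, p83}}; |τ_{X×Y}| = 25.

Enumerate products U × V with U ∈ τ_X, V ∈ τ_Y (deduplicated):
  ∅ × ∅ = {} (∅)
  {3} × {p82} = {(3,p82)}
  {1, 2} × {p82} = {(1,p82), (2,p82)}
  {3} × {p81, p82} = {(3,p81), (3,p82)}
  {3} × {p82, p83} = {(3,p82), (3,p83)}
  {1, 2, 3} × {p82} = {(1,p82), (2,p82), (3,p82)}
  {3} × {p81, p82, p83} = {(3,p81), (3,p82), (3,p83)}
  {1, 2} × {p81, p82} = {(1,p81), (1,p82), (2,p81), (2,p82)}
  {1, 2} × {p82, p83} = {(1,p82), (1,p83), (2,p82), (2,p83)}
  {1, 2} × {p81, p82, p83} = {(1,p81), (1,p82), (1,p83), (2,p81), (2,p82), (2,p83)}
  {1, 2, 3} × {p81, p82} = {(1,p81), (1,p82), (2,p81), (2,p82), (3,p81), (3,p82)}
  {1, 2, 3} × {p82, p83} = {(1,p82), (1,p83), (2,p82), (2,p83), (3,p82), (3,p83)}
  {1, 2, 3} × {p81, p82, p83} = {(1,p81), (1,p82), (1,p83), (2,p81), (2,p82), (2,p83), (3,p81), (3,p82), (3,p83)}
These 13 distinct sets form the basis B.
Close under arbitrary unions to get τ_{X×Y}; counting gives |τ_{X×Y}| = 25.


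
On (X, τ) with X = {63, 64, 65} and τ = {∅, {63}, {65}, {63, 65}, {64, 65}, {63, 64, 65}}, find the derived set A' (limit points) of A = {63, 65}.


A' = {64}

For each x ∈ X, list the open sets U ∈ τ with x ∈ U, then check whether U ∩ (A ∖ {x}) ≠ ∅ for every such U.
  x = 63: open {63} ∋ x has {63} ∩ (A ∖ {63}) = ∅, so x is NOT a limit point.
  x = 64: opens ∋ x are {64, 65}, {63, 64, 65}; each meets A ∖ {64}, so x IS a limit point.
  x = 65: open {65} ∋ x has {65} ∩ (A ∖ {65}) = ∅, so x is NOT a limit point.
Collecting: A' = {64}.


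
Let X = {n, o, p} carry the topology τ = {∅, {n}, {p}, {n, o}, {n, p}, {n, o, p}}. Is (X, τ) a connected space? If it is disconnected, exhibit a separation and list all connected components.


(X, τ) is disconnected; components = [{p}, {n, o}].

Find clopen sets (U ∈ τ with X ∖ U ∈ τ):
  U = ∅, X ∖ U = {n, o, p} — both open, so U is clopen.
  U = {p}, X ∖ U = {n, o} — both open, so U is clopen.
  U = {n, o}, X ∖ U = {p} — both open, so U is clopen.
  U = {n, o, p}, X ∖ U = ∅ — both open, so U is clopen.
Nontrivial clopen(s) exist: e.g. {p}. So (X, τ) is disconnected.
Compute connected components by grouping points that agree on all clopens:
  component: {p}
  component: {n, o}


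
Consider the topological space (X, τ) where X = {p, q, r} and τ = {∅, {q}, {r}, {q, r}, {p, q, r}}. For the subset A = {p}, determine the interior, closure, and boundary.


int(A) = ∅, cl(A) = {p}, ∂A = {p}.

Closed sets in (X, τ) are complements of opens:
  closed(X, τ) = {∅, {p}, {p, q}, {p, r}, {p, q, r}}.
int(A) = ⋃ {U ∈ τ : U ⊆ A}. Opens contained in A: ∅.
Taking the union of these: int(A) = ∅.
cl(A) = ⋂ {C closed : A ⊆ C}. Closed sets containing A: {p}, {p, q}, {p, r}, {p, q, r}.
Intersecting these: cl(A) = {p}.
∂A = cl(A) ∖ int(A) = {p} ∖ ∅ = {p}.


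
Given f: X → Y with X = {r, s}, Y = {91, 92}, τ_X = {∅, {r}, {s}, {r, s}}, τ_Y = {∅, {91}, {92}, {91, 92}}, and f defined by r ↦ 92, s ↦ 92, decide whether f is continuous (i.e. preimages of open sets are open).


f IS continuous.

Compute f^{-1}(U) for each U ∈ τ_Y:
  U = ∅: f^{-1}(U) = ∅ ∈ τ_X ✓.
  U = {91}: f^{-1}(U) = ∅ ∈ τ_X ✓.
  U = {92}: f^{-1}(U) = {r, s} ∈ τ_X ✓.
  U = {91, 92}: f^{-1}(U) = {r, s} ∈ τ_X ✓.
Every preimage lies in τ_X, so f IS continuous.


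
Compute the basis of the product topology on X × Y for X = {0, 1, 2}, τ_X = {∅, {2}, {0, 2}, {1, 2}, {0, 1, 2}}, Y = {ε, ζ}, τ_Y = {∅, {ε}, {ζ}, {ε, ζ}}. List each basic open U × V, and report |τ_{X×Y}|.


Basis B = {∅ × ∅, {2} × {ε}, {2} × {ζ}, {0, 2} × {ε}, {0, 2} × {ζ}, {1, 2} × {ε}, {1, 2} × {ζ}, {2} × {ε, ζ}, {0, 1, 2} × {ε}, {0, 1, 2} × {ζ}, {0, 2} × {ε, ζ}, {1, 2} × {ε, ζ}, {0, 1, 2} × {ε, ζ}}; |τ_{X×Y}| = 25.

Enumerate products U × V with U ∈ τ_X, V ∈ τ_Y (deduplicated):
  ∅ × ∅ = {} (∅)
  {2} × {ε} = {(2,ε)}
  {2} × {ζ} = {(2,ζ)}
  {0, 2} × {ε} = {(0,ε), (2,ε)}
  {0, 2} × {ζ} = {(0,ζ), (2,ζ)}
  {1, 2} × {ε} = {(1,ε), (2,ε)}
  {1, 2} × {ζ} = {(1,ζ), (2,ζ)}
  {2} × {ε, ζ} = {(2,ε), (2,ζ)}
  {0, 1, 2} × {ε} = {(0,ε), (1,ε), (2,ε)}
  {0, 1, 2} × {ζ} = {(0,ζ), (1,ζ), (2,ζ)}
  {0, 2} × {ε, ζ} = {(0,ε), (0,ζ), (2,ε), (2,ζ)}
  {1, 2} × {ε, ζ} = {(1,ε), (1,ζ), (2,ε), (2,ζ)}
  {0, 1, 2} × {ε, ζ} = {(0,ε), (0,ζ), (1,ε), (1,ζ), (2,ε), (2,ζ)}
These 13 distinct sets form the basis B.
Close under arbitrary unions to get τ_{X×Y}; counting gives |τ_{X×Y}| = 25.


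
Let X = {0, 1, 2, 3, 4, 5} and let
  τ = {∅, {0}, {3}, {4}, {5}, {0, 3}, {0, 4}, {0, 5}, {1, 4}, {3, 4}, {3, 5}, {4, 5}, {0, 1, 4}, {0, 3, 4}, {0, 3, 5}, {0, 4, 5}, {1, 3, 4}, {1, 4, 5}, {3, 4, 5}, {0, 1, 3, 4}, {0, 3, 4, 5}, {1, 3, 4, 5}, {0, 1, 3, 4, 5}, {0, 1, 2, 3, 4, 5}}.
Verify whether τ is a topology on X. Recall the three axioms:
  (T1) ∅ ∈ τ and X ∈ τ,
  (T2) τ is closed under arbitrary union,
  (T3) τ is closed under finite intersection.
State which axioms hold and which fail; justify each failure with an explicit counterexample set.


τ is NOT a topology on X.

Axiom (T1): ∅ ∈ τ? Yes; X ∈ τ? Yes.
Axiom (T2/T3): check pairwise unions and intersections of members of τ.
Counterexample for (T2): {0} ∪ {1, 4, 5} = {0, 1, 4, 5} ∉ τ. Therefore τ is NOT a topology.


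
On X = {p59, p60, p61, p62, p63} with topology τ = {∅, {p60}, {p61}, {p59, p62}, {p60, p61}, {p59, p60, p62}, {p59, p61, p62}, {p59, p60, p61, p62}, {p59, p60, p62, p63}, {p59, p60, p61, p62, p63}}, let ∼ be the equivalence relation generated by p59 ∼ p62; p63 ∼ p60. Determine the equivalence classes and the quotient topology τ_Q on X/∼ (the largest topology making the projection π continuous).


X/∼ = {[p59=p62], [p60=p63], [p61]}; |τ_Q| = 6.

Equivalence classes: [p59=p62], [p60=p63], [p61].
Quotient map π: X → X/∼ sends p59 ↦ [p59=p62], p60 ↦ [p60=p63], p61 ↦ [p61], p62 ↦ [p59=p62], p63 ↦ [p60=p63].
For each subset V ⊆ X/∼, compute π^{-1}(V) ⊆ X and check whether π^{-1}(V) ∈ τ. V is open in τ_Q iff π^{-1}(V) ∈ τ.
  V = {}: π^{-1}(V) = ∅ ∈ τ ✓.
  V = {[p59=p62]}: π^{-1}(V) = {p59, p62} ∈ τ ✓.
  V = {[p60=p63]}: π^{-1}(V) = {p60, p63} ∉ τ ✗.
  V = {[p59=p62], [p60=p63]}: π^{-1}(V) = {p59, p60, p62, p63} ∈ τ ✓.
  V = {[p61]}: π^{-1}(V) = {p61} ∈ τ ✓.
  V = {[p59=p62], [p61]}: π^{-1}(V) = {p59, p61, p62} ∈ τ ✓.
  V = {[p60=p63], [p61]}: π^{-1}(V) = {p60, p61, p63} ∉ τ ✗.
  V = {[p59=p62], [p60=p63], [p61]}: π^{-1}(V) = {p59, p60, p61, p62, p63} ∈ τ ✓.
Open sets in the quotient: τ_Q = {{}, {[p59=p62]}, {[p59=p62], [p60=p63]}, {[p61]}, {[p59=p62], [p61]}, {[p59=p62], [p60=p63], [p61]}} (6 elements).


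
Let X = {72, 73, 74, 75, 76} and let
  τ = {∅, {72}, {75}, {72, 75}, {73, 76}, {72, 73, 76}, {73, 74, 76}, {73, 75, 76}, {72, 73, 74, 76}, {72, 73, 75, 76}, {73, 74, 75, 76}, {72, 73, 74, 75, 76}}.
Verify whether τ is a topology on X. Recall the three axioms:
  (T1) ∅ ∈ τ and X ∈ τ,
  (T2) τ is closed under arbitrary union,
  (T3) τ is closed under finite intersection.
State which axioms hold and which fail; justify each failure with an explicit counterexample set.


τ IS a topology on X.

Axiom (T1): ∅ ∈ τ? Yes; X ∈ τ? Yes.
Axiom (T2/T3): check pairwise unions and intersections of members of τ.
All pairwise intersections and unions checked — each lies in τ. Therefore τ satisfies (T1), (T2), (T3): it IS a topology on X.


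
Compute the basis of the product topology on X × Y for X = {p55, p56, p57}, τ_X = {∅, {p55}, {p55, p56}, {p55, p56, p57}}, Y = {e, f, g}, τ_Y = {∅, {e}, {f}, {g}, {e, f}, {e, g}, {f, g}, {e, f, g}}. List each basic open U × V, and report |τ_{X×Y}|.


Basis B = {∅ × ∅, {p55} × {e}, {p55} × {f}, {p55} × {g}, {p55} × {e, f}, {p55} × {e, g}, {p55, p56} × {e}, {p55} × {f, g}, {p55, p56} × {f}, {p55, p56} × {g}, {p55} × {e, f, g}, {p55, p56, p57} × {e}, {p55, p56, p57} × {f}, {p55, p56, p57} × {g}, {p55, p56} × {e, f}, {p55, p56} × {e, g}, {p55, p56} × {f, g}, {p55, p56} × {e, f, g}, {p55, p56, p57} × {e, f}, {p55, p56, p57} × {e, g}, {p55, p56, p57} × {f, g}, {p55, p56, p57} × {e, f, g}}; |τ_{X×Y}| = 64.

Enumerate products U × V with U ∈ τ_X, V ∈ τ_Y (deduplicated):
  ∅ × ∅ = {} (∅)
  {p55} × {e} = {(p55,e)}
  {p55} × {f} = {(p55,f)}
  {p55} × {g} = {(p55,g)}
  {p55} × {e, f} = {(p55,e), (p55,f)}
  {p55} × {e, g} = {(p55,e), (p55,g)}
  {p55, p56} × {e} = {(p55,e), (p56,e)}
  {p55} × {f, g} = {(p55,f), (p55,g)}
  {p55, p56} × {f} = {(p55,f), (p56,f)}
  {p55, p56} × {g} = {(p55,g), (p56,g)}
  {p55} × {e, f, g} = {(p55,e), (p55,f), (p55,g)}
  {p55, p56, p57} × {e} = {(p55,e), (p56,e), (p57,e)}
  {p55, p56, p57} × {f} = {(p55,f), (p56,f), (p57,f)}
  {p55, p56, p57} × {g} = {(p55,g), (p56,g), (p57,g)}
  {p55, p56} × {e, f} = {(p55,e), (p55,f), (p56,e), (p56,f)}
  {p55, p56} × {e, g} = {(p55,e), (p55,g), (p56,e), (p56,g)}
  {p55, p56} × {f, g} = {(p55,f), (p55,g), (p56,f), (p56,g)}
  {p55, p56} × {e, f, g} = {(p55,e), (p55,f), (p55,g), (p56,e), (p56,f), (p56,g)}
  {p55, p56, p57} × {e, f} = {(p55,e), (p55,f), (p56,e), (p56,f), (p57,e), (p57,f)}
  {p55, p56, p57} × {e, g} = {(p55,e), (p55,g), (p56,e), (p56,g), (p57,e), (p57,g)}
  {p55, p56, p57} × {f, g} = {(p55,f), (p55,g), (p56,f), (p56,g), (p57,f), (p57,g)}
  {p55, p56, p57} × {e, f, g} = {(p55,e), (p55,f), (p55,g), (p56,e), (p56,f), (p56,g), (p57,e), (p57,f), (p57,g)}
These 22 distinct sets form the basis B.
Close under arbitrary unions to get τ_{X×Y}; counting gives |τ_{X×Y}| = 64.


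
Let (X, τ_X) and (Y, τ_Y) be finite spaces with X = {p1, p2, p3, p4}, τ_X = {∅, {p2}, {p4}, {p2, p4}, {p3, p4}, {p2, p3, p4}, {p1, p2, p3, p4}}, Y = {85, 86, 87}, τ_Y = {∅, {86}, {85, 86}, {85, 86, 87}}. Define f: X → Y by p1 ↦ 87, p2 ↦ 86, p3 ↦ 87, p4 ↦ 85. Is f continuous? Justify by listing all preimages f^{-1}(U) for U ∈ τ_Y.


f IS continuous.

Compute f^{-1}(U) for each U ∈ τ_Y:
  U = ∅: f^{-1}(U) = ∅ ∈ τ_X ✓.
  U = {86}: f^{-1}(U) = {p2} ∈ τ_X ✓.
  U = {85, 86}: f^{-1}(U) = {p2, p4} ∈ τ_X ✓.
  U = {85, 86, 87}: f^{-1}(U) = {p1, p2, p3, p4} ∈ τ_X ✓.
Every preimage lies in τ_X, so f IS continuous.


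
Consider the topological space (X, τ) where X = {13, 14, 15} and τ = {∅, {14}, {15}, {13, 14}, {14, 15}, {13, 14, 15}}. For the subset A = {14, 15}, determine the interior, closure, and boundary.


int(A) = {14, 15}, cl(A) = {13, 14, 15}, ∂A = {13}.

Closed sets in (X, τ) are complements of opens:
  closed(X, τ) = {∅, {13}, {15}, {13, 14}, {13, 15}, {13, 14, 15}}.
int(A) = ⋃ {U ∈ τ : U ⊆ A}. Opens contained in A: ∅, {14}, {15}, {14, 15}.
Taking the union of these: int(A) = {14, 15}.
cl(A) = ⋂ {C closed : A ⊆ C}. Closed sets containing A: {13, 14, 15}.
Intersecting these: cl(A) = {13, 14, 15}.
∂A = cl(A) ∖ int(A) = {13, 14, 15} ∖ {14, 15} = {13}.


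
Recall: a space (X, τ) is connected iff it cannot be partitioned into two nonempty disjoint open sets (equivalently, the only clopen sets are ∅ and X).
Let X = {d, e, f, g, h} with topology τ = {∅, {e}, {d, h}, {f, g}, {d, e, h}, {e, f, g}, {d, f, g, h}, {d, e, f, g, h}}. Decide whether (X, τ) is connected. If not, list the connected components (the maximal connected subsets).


(X, τ) is disconnected; components = [{e}, {d, h}, {f, g}].

Find clopen sets (U ∈ τ with X ∖ U ∈ τ):
  U = ∅, X ∖ U = {d, e, f, g, h} — both open, so U is clopen.
  U = {e}, X ∖ U = {d, f, g, h} — both open, so U is clopen.
  U = {d, h}, X ∖ U = {e, f, g} — both open, so U is clopen.
  U = {f, g}, X ∖ U = {d, e, h} — both open, so U is clopen.
  U = {d, e, h}, X ∖ U = {f, g} — both open, so U is clopen.
  U = {e, f, g}, X ∖ U = {d, h} — both open, so U is clopen.
  U = {d, f, g, h}, X ∖ U = {e} — both open, so U is clopen.
  U = {d, e, f, g, h}, X ∖ U = ∅ — both open, so U is clopen.
Nontrivial clopen(s) exist: e.g. {e}. So (X, τ) is disconnected.
Compute connected components by grouping points that agree on all clopens:
  component: {e}
  component: {d, h}
  component: {f, g}


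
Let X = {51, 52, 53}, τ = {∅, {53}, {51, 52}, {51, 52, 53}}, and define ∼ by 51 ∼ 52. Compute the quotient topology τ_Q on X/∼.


X/∼ = {[51=52], [53]}; |τ_Q| = 4.

Equivalence classes: [51=52], [53].
Quotient map π: X → X/∼ sends 51 ↦ [51=52], 52 ↦ [51=52], 53 ↦ [53].
For each subset V ⊆ X/∼, compute π^{-1}(V) ⊆ X and check whether π^{-1}(V) ∈ τ. V is open in τ_Q iff π^{-1}(V) ∈ τ.
  V = {}: π^{-1}(V) = ∅ ∈ τ ✓.
  V = {[51=52]}: π^{-1}(V) = {51, 52} ∈ τ ✓.
  V = {[53]}: π^{-1}(V) = {53} ∈ τ ✓.
  V = {[51=52], [53]}: π^{-1}(V) = {51, 52, 53} ∈ τ ✓.
Open sets in the quotient: τ_Q = {{}, {[51=52]}, {[53]}, {[51=52], [53]}} (4 elements).


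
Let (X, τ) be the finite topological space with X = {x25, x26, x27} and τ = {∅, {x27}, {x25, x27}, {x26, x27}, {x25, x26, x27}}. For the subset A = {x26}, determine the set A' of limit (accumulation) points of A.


A' = ∅

For each x ∈ X, list the open sets U ∈ τ with x ∈ U, then check whether U ∩ (A ∖ {x}) ≠ ∅ for every such U.
  x = x25: open {x25, x27} ∋ x has {x25, x27} ∩ (A ∖ {x25}) = ∅, so x is NOT a limit point.
  x = x26: open {x26, x27} ∋ x has {x26, x27} ∩ (A ∖ {x26}) = ∅, so x is NOT a limit point.
  x = x27: open {x27} ∋ x has {x27} ∩ (A ∖ {x27}) = ∅, so x is NOT a limit point.
Collecting: A' = ∅.


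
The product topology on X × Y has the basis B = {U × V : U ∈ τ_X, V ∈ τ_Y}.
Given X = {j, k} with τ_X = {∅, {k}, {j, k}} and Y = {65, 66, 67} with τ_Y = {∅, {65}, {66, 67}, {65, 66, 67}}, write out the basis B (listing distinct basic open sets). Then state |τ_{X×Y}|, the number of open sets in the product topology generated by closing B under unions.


Basis B = {∅ × ∅, {k} × {65}, {j, k} × {65}, {k} × {66, 67}, {k} × {65, 66, 67}, {j, k} × {66, 67}, {j, k} × {65, 66, 67}}; |τ_{X×Y}| = 9.

Enumerate products U × V with U ∈ τ_X, V ∈ τ_Y (deduplicated):
  ∅ × ∅ = {} (∅)
  {k} × {65} = {(k,65)}
  {j, k} × {65} = {(j,65), (k,65)}
  {k} × {66, 67} = {(k,66), (k,67)}
  {k} × {65, 66, 67} = {(k,65), (k,66), (k,67)}
  {j, k} × {66, 67} = {(j,66), (j,67), (k,66), (k,67)}
  {j, k} × {65, 66, 67} = {(j,65), (j,66), (j,67), (k,65), (k,66), (k,67)}
These 7 distinct sets form the basis B.
Close under arbitrary unions to get τ_{X×Y}; counting gives |τ_{X×Y}| = 9.


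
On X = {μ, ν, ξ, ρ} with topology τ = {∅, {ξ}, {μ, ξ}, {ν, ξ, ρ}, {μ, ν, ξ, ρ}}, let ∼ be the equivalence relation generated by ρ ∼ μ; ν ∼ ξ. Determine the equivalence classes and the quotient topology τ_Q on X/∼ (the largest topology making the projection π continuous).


X/∼ = {[μ=ρ], [ν=ξ]}; |τ_Q| = 2.

Equivalence classes: [μ=ρ], [ν=ξ].
Quotient map π: X → X/∼ sends μ ↦ [μ=ρ], ν ↦ [ν=ξ], ξ ↦ [ν=ξ], ρ ↦ [μ=ρ].
For each subset V ⊆ X/∼, compute π^{-1}(V) ⊆ X and check whether π^{-1}(V) ∈ τ. V is open in τ_Q iff π^{-1}(V) ∈ τ.
  V = {}: π^{-1}(V) = ∅ ∈ τ ✓.
  V = {[μ=ρ]}: π^{-1}(V) = {μ, ρ} ∉ τ ✗.
  V = {[ν=ξ]}: π^{-1}(V) = {ν, ξ} ∉ τ ✗.
  V = {[μ=ρ], [ν=ξ]}: π^{-1}(V) = {μ, ν, ξ, ρ} ∈ τ ✓.
Open sets in the quotient: τ_Q = {{}, {[μ=ρ], [ν=ξ]}} (2 elements).


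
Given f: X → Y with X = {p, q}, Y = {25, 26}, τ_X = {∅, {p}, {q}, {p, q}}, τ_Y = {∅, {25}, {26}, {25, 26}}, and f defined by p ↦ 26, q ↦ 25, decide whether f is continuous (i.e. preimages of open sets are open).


f IS continuous.

Compute f^{-1}(U) for each U ∈ τ_Y:
  U = ∅: f^{-1}(U) = ∅ ∈ τ_X ✓.
  U = {25}: f^{-1}(U) = {q} ∈ τ_X ✓.
  U = {26}: f^{-1}(U) = {p} ∈ τ_X ✓.
  U = {25, 26}: f^{-1}(U) = {p, q} ∈ τ_X ✓.
Every preimage lies in τ_X, so f IS continuous.


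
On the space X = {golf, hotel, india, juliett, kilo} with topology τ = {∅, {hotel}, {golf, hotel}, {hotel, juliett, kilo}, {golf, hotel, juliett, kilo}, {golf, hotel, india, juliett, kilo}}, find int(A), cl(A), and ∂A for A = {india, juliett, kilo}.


int(A) = ∅, cl(A) = {india, juliett, kilo}, ∂A = {india, juliett, kilo}.

Closed sets in (X, τ) are complements of opens:
  closed(X, τ) = {∅, {india}, {golf, india}, {india, juliett, kilo}, {golf, india, juliett, kilo}, {golf, hotel, india, juliett, kilo}}.
int(A) = ⋃ {U ∈ τ : U ⊆ A}. Opens contained in A: ∅.
Taking the union of these: int(A) = ∅.
cl(A) = ⋂ {C closed : A ⊆ C}. Closed sets containing A: {india, juliett, kilo}, {golf, india, juliett, kilo}, {golf, hotel, india, juliett, kilo}.
Intersecting these: cl(A) = {india, juliett, kilo}.
∂A = cl(A) ∖ int(A) = {india, juliett, kilo} ∖ ∅ = {india, juliett, kilo}.


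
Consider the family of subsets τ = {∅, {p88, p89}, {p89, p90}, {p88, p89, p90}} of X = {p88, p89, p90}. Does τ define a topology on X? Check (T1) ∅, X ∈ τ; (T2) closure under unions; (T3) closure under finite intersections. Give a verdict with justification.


τ is NOT a topology on X.

Axiom (T1): ∅ ∈ τ? Yes; X ∈ τ? Yes.
Axiom (T2/T3): check pairwise unions and intersections of members of τ.
Counterexample for (T3): {p88, p89} ∩ {p89, p90} = {p89} ∉ τ. Therefore τ is NOT a topology.


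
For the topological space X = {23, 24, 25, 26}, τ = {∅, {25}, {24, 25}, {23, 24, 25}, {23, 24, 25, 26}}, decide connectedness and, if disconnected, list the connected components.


(X, τ) is connected.

Find clopen sets (U ∈ τ with X ∖ U ∈ τ):
  U = ∅, X ∖ U = {23, 24, 25, 26} — both open, so U is clopen.
  U = {23, 24, 25, 26}, X ∖ U = ∅ — both open, so U is clopen.
Only trivial clopens (∅ and X) exist, so (X, τ) is connected.
Compute connected components by grouping points that agree on all clopens:
  component: {23, 24, 25, 26}


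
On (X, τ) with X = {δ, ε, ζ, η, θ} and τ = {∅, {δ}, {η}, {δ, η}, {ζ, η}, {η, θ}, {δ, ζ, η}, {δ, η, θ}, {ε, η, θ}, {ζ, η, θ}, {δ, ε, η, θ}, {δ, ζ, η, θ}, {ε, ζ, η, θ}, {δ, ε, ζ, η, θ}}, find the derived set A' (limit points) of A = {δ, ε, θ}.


A' = {ε}

For each x ∈ X, list the open sets U ∈ τ with x ∈ U, then check whether U ∩ (A ∖ {x}) ≠ ∅ for every such U.
  x = δ: open {δ} ∋ x has {δ} ∩ (A ∖ {δ}) = ∅, so x is NOT a limit point.
  x = ε: opens ∋ x are {ε, η, θ}, {δ, ε, η, θ}, {ε, ζ, η, θ}, {δ, ε, ζ, η, θ}; each meets A ∖ {ε}, so x IS a limit point.
  x = ζ: open {ζ, η} ∋ x has {ζ, η} ∩ (A ∖ {ζ}) = ∅, so x is NOT a limit point.
  x = η: open {η} ∋ x has {η} ∩ (A ∖ {η}) = ∅, so x is NOT a limit point.
  x = θ: open {η, θ} ∋ x has {η, θ} ∩ (A ∖ {θ}) = ∅, so x is NOT a limit point.
Collecting: A' = {ε}.


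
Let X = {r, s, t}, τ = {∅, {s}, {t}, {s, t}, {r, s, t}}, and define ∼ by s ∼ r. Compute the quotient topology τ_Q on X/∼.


X/∼ = {[r=s], [t]}; |τ_Q| = 3.

Equivalence classes: [r=s], [t].
Quotient map π: X → X/∼ sends r ↦ [r=s], s ↦ [r=s], t ↦ [t].
For each subset V ⊆ X/∼, compute π^{-1}(V) ⊆ X and check whether π^{-1}(V) ∈ τ. V is open in τ_Q iff π^{-1}(V) ∈ τ.
  V = {}: π^{-1}(V) = ∅ ∈ τ ✓.
  V = {[r=s]}: π^{-1}(V) = {r, s} ∉ τ ✗.
  V = {[t]}: π^{-1}(V) = {t} ∈ τ ✓.
  V = {[r=s], [t]}: π^{-1}(V) = {r, s, t} ∈ τ ✓.
Open sets in the quotient: τ_Q = {{}, {[t]}, {[r=s], [t]}} (3 elements).


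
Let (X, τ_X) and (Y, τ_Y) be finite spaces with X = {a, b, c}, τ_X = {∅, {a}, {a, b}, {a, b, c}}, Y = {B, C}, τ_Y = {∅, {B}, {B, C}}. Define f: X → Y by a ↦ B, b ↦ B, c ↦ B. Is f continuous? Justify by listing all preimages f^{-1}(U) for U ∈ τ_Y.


f IS continuous.

Compute f^{-1}(U) for each U ∈ τ_Y:
  U = ∅: f^{-1}(U) = ∅ ∈ τ_X ✓.
  U = {B}: f^{-1}(U) = {a, b, c} ∈ τ_X ✓.
  U = {B, C}: f^{-1}(U) = {a, b, c} ∈ τ_X ✓.
Every preimage lies in τ_X, so f IS continuous.


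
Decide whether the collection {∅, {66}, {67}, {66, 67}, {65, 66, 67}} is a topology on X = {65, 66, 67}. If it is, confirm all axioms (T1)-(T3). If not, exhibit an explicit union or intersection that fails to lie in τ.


τ IS a topology on X.

Axiom (T1): ∅ ∈ τ? Yes; X ∈ τ? Yes.
Axiom (T2/T3): check pairwise unions and intersections of members of τ.
All pairwise intersections and unions checked — each lies in τ. Therefore τ satisfies (T1), (T2), (T3): it IS a topology on X.


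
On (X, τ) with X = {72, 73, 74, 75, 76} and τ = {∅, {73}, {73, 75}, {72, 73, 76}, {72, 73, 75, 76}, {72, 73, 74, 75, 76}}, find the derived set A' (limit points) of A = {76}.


A' = {72, 74}

For each x ∈ X, list the open sets U ∈ τ with x ∈ U, then check whether U ∩ (A ∖ {x}) ≠ ∅ for every such U.
  x = 72: opens ∋ x are {72, 73, 76}, {72, 73, 75, 76}, {72, 73, 74, 75, 76}; each meets A ∖ {72}, so x IS a limit point.
  x = 73: open {73} ∋ x has {73} ∩ (A ∖ {73}) = ∅, so x is NOT a limit point.
  x = 74: opens ∋ x are {72, 73, 74, 75, 76}; each meets A ∖ {74}, so x IS a limit point.
  x = 75: open {73, 75} ∋ x has {73, 75} ∩ (A ∖ {75}) = ∅, so x is NOT a limit point.
  x = 76: open {72, 73, 76} ∋ x has {72, 73, 76} ∩ (A ∖ {76}) = ∅, so x is NOT a limit point.
Collecting: A' = {72, 74}.


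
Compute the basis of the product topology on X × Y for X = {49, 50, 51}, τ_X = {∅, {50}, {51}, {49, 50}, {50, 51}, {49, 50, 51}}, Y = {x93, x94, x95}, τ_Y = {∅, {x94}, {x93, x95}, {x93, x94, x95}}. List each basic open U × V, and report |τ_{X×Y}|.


Basis B = {∅ × ∅, {50} × {x94}, {51} × {x94}, {49, 50} × {x94}, {50} × {x93, x95}, {50, 51} × {x94}, {51} × {x93, x95}, {49, 50, 51} × {x94}, {50} × {x93, x94, x95}, {51} × {x93, x94, x95}, {49, 50} × {x93, x95}, {50, 51} × {x93, x95}, {49, 50} × {x93, x94, x95}, {49, 50, 51} × {x93, x95}, {50, 51} × {x93, x94, x95}, {49, 50, 51} × {x93, x94, x95}}; |τ_{X×Y}| = 36.

Enumerate products U × V with U ∈ τ_X, V ∈ τ_Y (deduplicated):
  ∅ × ∅ = {} (∅)
  {50} × {x94} = {(50,x94)}
  {51} × {x94} = {(51,x94)}
  {49, 50} × {x94} = {(49,x94), (50,x94)}
  {50} × {x93, x95} = {(50,x93), (50,x95)}
  {50, 51} × {x94} = {(50,x94), (51,x94)}
  {51} × {x93, x95} = {(51,x93), (51,x95)}
  {49, 50, 51} × {x94} = {(49,x94), (50,x94), (51,x94)}
  {50} × {x93, x94, x95} = {(50,x93), (50,x94), (50,x95)}
  {51} × {x93, x94, x95} = {(51,x93), (51,x94), (51,x95)}
  {49, 50} × {x93, x95} = {(49,x93), (49,x95), (50,x93), (50,x95)}
  {50, 51} × {x93, x95} = {(50,x93), (50,x95), (51,x93), (51,x95)}
  {49, 50} × {x93, x94, x95} = {(49,x93), (49,x94), (49,x95), (50,x93), (50,x94), (50,x95)}
  {49, 50, 51} × {x93, x95} = {(49,x93), (49,x95), (50,x93), (50,x95), (51,x93), (51,x95)}
  {50, 51} × {x93, x94, x95} = {(50,x93), (50,x94), (50,x95), (51,x93), (51,x94), (51,x95)}
  {49, 50, 51} × {x93, x94, x95} = {(49,x93), (49,x94), (49,x95), (50,x93), (50,x94), (50,x95), (51,x93), (51,x94), (51,x95)}
These 16 distinct sets form the basis B.
Close under arbitrary unions to get τ_{X×Y}; counting gives |τ_{X×Y}| = 36.


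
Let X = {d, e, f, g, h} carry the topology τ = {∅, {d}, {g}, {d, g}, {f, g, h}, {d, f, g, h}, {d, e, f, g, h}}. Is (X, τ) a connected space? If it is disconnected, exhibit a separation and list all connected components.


(X, τ) is connected.

Find clopen sets (U ∈ τ with X ∖ U ∈ τ):
  U = ∅, X ∖ U = {d, e, f, g, h} — both open, so U is clopen.
  U = {d, e, f, g, h}, X ∖ U = ∅ — both open, so U is clopen.
Only trivial clopens (∅ and X) exist, so (X, τ) is connected.
Compute connected components by grouping points that agree on all clopens:
  component: {d, e, f, g, h}


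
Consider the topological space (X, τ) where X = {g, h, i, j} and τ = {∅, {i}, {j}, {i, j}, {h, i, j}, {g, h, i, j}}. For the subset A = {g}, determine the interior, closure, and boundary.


int(A) = ∅, cl(A) = {g}, ∂A = {g}.

Closed sets in (X, τ) are complements of opens:
  closed(X, τ) = {∅, {g}, {g, h}, {g, h, i}, {g, h, j}, {g, h, i, j}}.
int(A) = ⋃ {U ∈ τ : U ⊆ A}. Opens contained in A: ∅.
Taking the union of these: int(A) = ∅.
cl(A) = ⋂ {C closed : A ⊆ C}. Closed sets containing A: {g}, {g, h}, {g, h, i}, {g, h, j}, {g, h, i, j}.
Intersecting these: cl(A) = {g}.
∂A = cl(A) ∖ int(A) = {g} ∖ ∅ = {g}.


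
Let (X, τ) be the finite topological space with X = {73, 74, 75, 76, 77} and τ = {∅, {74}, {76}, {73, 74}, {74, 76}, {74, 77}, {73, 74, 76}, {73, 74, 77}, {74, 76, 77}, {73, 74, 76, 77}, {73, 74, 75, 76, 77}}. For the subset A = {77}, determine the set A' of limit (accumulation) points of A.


A' = {75}

For each x ∈ X, list the open sets U ∈ τ with x ∈ U, then check whether U ∩ (A ∖ {x}) ≠ ∅ for every such U.
  x = 73: open {73, 74} ∋ x has {73, 74} ∩ (A ∖ {73}) = ∅, so x is NOT a limit point.
  x = 74: open {74} ∋ x has {74} ∩ (A ∖ {74}) = ∅, so x is NOT a limit point.
  x = 75: opens ∋ x are {73, 74, 75, 76, 77}; each meets A ∖ {75}, so x IS a limit point.
  x = 76: open {76} ∋ x has {76} ∩ (A ∖ {76}) = ∅, so x is NOT a limit point.
  x = 77: open {74, 77} ∋ x has {74, 77} ∩ (A ∖ {77}) = ∅, so x is NOT a limit point.
Collecting: A' = {75}.


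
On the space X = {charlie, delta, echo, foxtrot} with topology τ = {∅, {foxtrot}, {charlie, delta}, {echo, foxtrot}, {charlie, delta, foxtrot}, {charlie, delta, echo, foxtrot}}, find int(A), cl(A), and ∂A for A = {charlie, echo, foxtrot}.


int(A) = {echo, foxtrot}, cl(A) = {charlie, delta, echo, foxtrot}, ∂A = {charlie, delta}.

Closed sets in (X, τ) are complements of opens:
  closed(X, τ) = {∅, {echo}, {charlie, delta}, {echo, foxtrot}, {charlie, delta, echo}, {charlie, delta, echo, foxtrot}}.
int(A) = ⋃ {U ∈ τ : U ⊆ A}. Opens contained in A: ∅, {foxtrot}, {echo, foxtrot}.
Taking the union of these: int(A) = {echo, foxtrot}.
cl(A) = ⋂ {C closed : A ⊆ C}. Closed sets containing A: {charlie, delta, echo, foxtrot}.
Intersecting these: cl(A) = {charlie, delta, echo, foxtrot}.
∂A = cl(A) ∖ int(A) = {charlie, delta, echo, foxtrot} ∖ {echo, foxtrot} = {charlie, delta}.


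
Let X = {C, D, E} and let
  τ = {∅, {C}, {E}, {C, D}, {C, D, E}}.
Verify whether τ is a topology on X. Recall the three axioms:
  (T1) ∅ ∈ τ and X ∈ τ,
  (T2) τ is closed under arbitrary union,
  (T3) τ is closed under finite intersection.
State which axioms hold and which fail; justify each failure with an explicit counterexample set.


τ is NOT a topology on X.

Axiom (T1): ∅ ∈ τ? Yes; X ∈ τ? Yes.
Axiom (T2/T3): check pairwise unions and intersections of members of τ.
Counterexample for (T2): {C} ∪ {E} = {C, E} ∉ τ. Therefore τ is NOT a topology.


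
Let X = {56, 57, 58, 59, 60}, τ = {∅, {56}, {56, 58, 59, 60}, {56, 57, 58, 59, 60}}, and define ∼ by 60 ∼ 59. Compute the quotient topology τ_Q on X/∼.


X/∼ = {[56], [57], [58], [59=60]}; |τ_Q| = 4.

Equivalence classes: [56], [57], [58], [59=60].
Quotient map π: X → X/∼ sends 56 ↦ [56], 57 ↦ [57], 58 ↦ [58], 59 ↦ [59=60], 60 ↦ [59=60].
For each subset V ⊆ X/∼, compute π^{-1}(V) ⊆ X and check whether π^{-1}(V) ∈ τ. V is open in τ_Q iff π^{-1}(V) ∈ τ.
  V = {}: π^{-1}(V) = ∅ ∈ τ ✓.
  V = {[56]}: π^{-1}(V) = {56} ∈ τ ✓.
  V = {[57]}: π^{-1}(V) = {57} ∉ τ ✗.
  V = {[56], [57]}: π^{-1}(V) = {56, 57} ∉ τ ✗.
  V = {[58]}: π^{-1}(V) = {58} ∉ τ ✗.
  V = {[56], [58]}: π^{-1}(V) = {56, 58} ∉ τ ✗.
  V = {[57], [58]}: π^{-1}(V) = {57, 58} ∉ τ ✗.
  V = {[56], [57], [58]}: π^{-1}(V) = {56, 57, 58} ∉ τ ✗.
  V = {[59=60]}: π^{-1}(V) = {59, 60} ∉ τ ✗.
  V = {[56], [59=60]}: π^{-1}(V) = {56, 59, 60} ∉ τ ✗.
  V = {[57], [59=60]}: π^{-1}(V) = {57, 59, 60} ∉ τ ✗.
  V = {[56], [57], [59=60]}: π^{-1}(V) = {56, 57, 59, 60} ∉ τ ✗.
  V = {[58], [59=60]}: π^{-1}(V) = {58, 59, 60} ∉ τ ✗.
  V = {[56], [58], [59=60]}: π^{-1}(V) = {56, 58, 59, 60} ∈ τ ✓.
  V = {[57], [58], [59=60]}: π^{-1}(V) = {57, 58, 59, 60} ∉ τ ✗.
  V = {[56], [57], [58], [59=60]}: π^{-1}(V) = {56, 57, 58, 59, 60} ∈ τ ✓.
Open sets in the quotient: τ_Q = {{}, {[56]}, {[56], [58], [59=60]}, {[56], [57], [58], [59=60]}} (4 elements).


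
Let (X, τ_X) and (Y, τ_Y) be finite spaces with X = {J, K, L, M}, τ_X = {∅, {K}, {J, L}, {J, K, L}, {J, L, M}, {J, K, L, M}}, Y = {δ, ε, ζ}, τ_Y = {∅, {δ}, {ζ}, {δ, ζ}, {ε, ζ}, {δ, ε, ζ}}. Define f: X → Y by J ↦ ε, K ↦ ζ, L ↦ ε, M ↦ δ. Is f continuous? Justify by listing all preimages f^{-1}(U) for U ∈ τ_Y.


f is NOT continuous.

Compute f^{-1}(U) for each U ∈ τ_Y:
  U = ∅: f^{-1}(U) = ∅ ∈ τ_X ✓.
  U = {δ}: f^{-1}(U) = {M} ∉ τ_X ✗.
  U = {ζ}: f^{-1}(U) = {K} ∈ τ_X ✓.
  U = {δ, ζ}: f^{-1}(U) = {K, M} ∉ τ_X ✗.
  U = {ε, ζ}: f^{-1}(U) = {J, K, L} ∈ τ_X ✓.
  U = {δ, ε, ζ}: f^{-1}(U) = {J, K, L, M} ∈ τ_X ✓.
Found U = {δ} with f^{-1}(U) = {M} not in τ_X. Therefore f is NOT continuous.


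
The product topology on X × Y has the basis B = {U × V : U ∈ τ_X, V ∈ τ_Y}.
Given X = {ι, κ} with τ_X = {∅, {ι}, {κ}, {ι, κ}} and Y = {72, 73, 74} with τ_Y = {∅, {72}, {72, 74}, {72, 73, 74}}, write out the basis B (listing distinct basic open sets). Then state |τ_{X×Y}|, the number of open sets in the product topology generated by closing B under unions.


Basis B = {∅ × ∅, {ι} × {72}, {κ} × {72}, {ι} × {72, 74}, {ι, κ} × {72}, {κ} × {72, 74}, {ι} × {72, 73, 74}, {κ} × {72, 73, 74}, {ι, κ} × {72, 74}, {ι, κ} × {72, 73, 74}}; |τ_{X×Y}| = 16.

Enumerate products U × V with U ∈ τ_X, V ∈ τ_Y (deduplicated):
  ∅ × ∅ = {} (∅)
  {ι} × {72} = {(ι,72)}
  {κ} × {72} = {(κ,72)}
  {ι} × {72, 74} = {(ι,72), (ι,74)}
  {ι, κ} × {72} = {(ι,72), (κ,72)}
  {κ} × {72, 74} = {(κ,72), (κ,74)}
  {ι} × {72, 73, 74} = {(ι,72), (ι,73), (ι,74)}
  {κ} × {72, 73, 74} = {(κ,72), (κ,73), (κ,74)}
  {ι, κ} × {72, 74} = {(ι,72), (ι,74), (κ,72), (κ,74)}
  {ι, κ} × {72, 73, 74} = {(ι,72), (ι,73), (ι,74), (κ,72), (κ,73), (κ,74)}
These 10 distinct sets form the basis B.
Close under arbitrary unions to get τ_{X×Y}; counting gives |τ_{X×Y}| = 16.


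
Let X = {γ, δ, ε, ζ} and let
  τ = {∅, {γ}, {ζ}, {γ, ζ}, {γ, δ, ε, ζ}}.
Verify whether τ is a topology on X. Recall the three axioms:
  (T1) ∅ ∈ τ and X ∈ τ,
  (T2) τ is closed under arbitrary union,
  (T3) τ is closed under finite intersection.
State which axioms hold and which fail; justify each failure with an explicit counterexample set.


τ IS a topology on X.

Axiom (T1): ∅ ∈ τ? Yes; X ∈ τ? Yes.
Axiom (T2/T3): check pairwise unions and intersections of members of τ.
All pairwise intersections and unions checked — each lies in τ. Therefore τ satisfies (T1), (T2), (T3): it IS a topology on X.


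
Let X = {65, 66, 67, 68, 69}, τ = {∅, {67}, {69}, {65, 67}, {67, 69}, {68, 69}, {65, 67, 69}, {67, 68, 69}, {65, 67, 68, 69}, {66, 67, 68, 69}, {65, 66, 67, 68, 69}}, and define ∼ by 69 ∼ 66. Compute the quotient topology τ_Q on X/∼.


X/∼ = {[65], [66=69], [67], [68]}; |τ_Q| = 5.

Equivalence classes: [65], [66=69], [67], [68].
Quotient map π: X → X/∼ sends 65 ↦ [65], 66 ↦ [66=69], 67 ↦ [67], 68 ↦ [68], 69 ↦ [66=69].
For each subset V ⊆ X/∼, compute π^{-1}(V) ⊆ X and check whether π^{-1}(V) ∈ τ. V is open in τ_Q iff π^{-1}(V) ∈ τ.
  V = {}: π^{-1}(V) = ∅ ∈ τ ✓.
  V = {[65]}: π^{-1}(V) = {65} ∉ τ ✗.
  V = {[66=69]}: π^{-1}(V) = {66, 69} ∉ τ ✗.
  V = {[65], [66=69]}: π^{-1}(V) = {65, 66, 69} ∉ τ ✗.
  V = {[67]}: π^{-1}(V) = {67} ∈ τ ✓.
  V = {[65], [67]}: π^{-1}(V) = {65, 67} ∈ τ ✓.
  V = {[66=69], [67]}: π^{-1}(V) = {66, 67, 69} ∉ τ ✗.
  V = {[65], [66=69], [67]}: π^{-1}(V) = {65, 66, 67, 69} ∉ τ ✗.
  V = {[68]}: π^{-1}(V) = {68} ∉ τ ✗.
  V = {[65], [68]}: π^{-1}(V) = {65, 68} ∉ τ ✗.
  V = {[66=69], [68]}: π^{-1}(V) = {66, 68, 69} ∉ τ ✗.
  V = {[65], [66=69], [68]}: π^{-1}(V) = {65, 66, 68, 69} ∉ τ ✗.
  V = {[67], [68]}: π^{-1}(V) = {67, 68} ∉ τ ✗.
  V = {[65], [67], [68]}: π^{-1}(V) = {65, 67, 68} ∉ τ ✗.
  V = {[66=69], [67], [68]}: π^{-1}(V) = {66, 67, 68, 69} ∈ τ ✓.
  V = {[65], [66=69], [67], [68]}: π^{-1}(V) = {65, 66, 67, 68, 69} ∈ τ ✓.
Open sets in the quotient: τ_Q = {{}, {[67]}, {[65], [67]}, {[66=69], [67], [68]}, {[65], [66=69], [67], [68]}} (5 elements).


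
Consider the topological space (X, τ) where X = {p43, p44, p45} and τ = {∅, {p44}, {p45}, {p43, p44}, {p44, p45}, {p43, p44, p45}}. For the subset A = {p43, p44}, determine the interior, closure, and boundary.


int(A) = {p43, p44}, cl(A) = {p43, p44}, ∂A = ∅.

Closed sets in (X, τ) are complements of opens:
  closed(X, τ) = {∅, {p43}, {p45}, {p43, p44}, {p43, p45}, {p43, p44, p45}}.
int(A) = ⋃ {U ∈ τ : U ⊆ A}. Opens contained in A: ∅, {p44}, {p43, p44}.
Taking the union of these: int(A) = {p43, p44}.
cl(A) = ⋂ {C closed : A ⊆ C}. Closed sets containing A: {p43, p44}, {p43, p44, p45}.
Intersecting these: cl(A) = {p43, p44}.
∂A = cl(A) ∖ int(A) = {p43, p44} ∖ {p43, p44} = ∅.


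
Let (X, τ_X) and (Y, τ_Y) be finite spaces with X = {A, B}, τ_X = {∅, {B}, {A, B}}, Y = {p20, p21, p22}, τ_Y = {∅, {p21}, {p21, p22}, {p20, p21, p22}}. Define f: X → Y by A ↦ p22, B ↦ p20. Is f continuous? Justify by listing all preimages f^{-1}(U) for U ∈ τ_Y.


f is NOT continuous.

Compute f^{-1}(U) for each U ∈ τ_Y:
  U = ∅: f^{-1}(U) = ∅ ∈ τ_X ✓.
  U = {p21}: f^{-1}(U) = ∅ ∈ τ_X ✓.
  U = {p21, p22}: f^{-1}(U) = {A} ∉ τ_X ✗.
  U = {p20, p21, p22}: f^{-1}(U) = {A, B} ∈ τ_X ✓.
Found U = {p21, p22} with f^{-1}(U) = {A} not in τ_X. Therefore f is NOT continuous.


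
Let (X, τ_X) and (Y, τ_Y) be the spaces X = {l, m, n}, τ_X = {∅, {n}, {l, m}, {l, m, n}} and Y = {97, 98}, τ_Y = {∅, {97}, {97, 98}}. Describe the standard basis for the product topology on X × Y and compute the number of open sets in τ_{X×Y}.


Basis B = {∅ × ∅, {n} × {97}, {l, m} × {97}, {n} × {97, 98}, {l, m, n} × {97}, {l, m} × {97, 98}, {l, m, n} × {97, 98}}; |τ_{X×Y}| = 9.

Enumerate products U × V with U ∈ τ_X, V ∈ τ_Y (deduplicated):
  ∅ × ∅ = {} (∅)
  {n} × {97} = {(n,97)}
  {l, m} × {97} = {(l,97), (m,97)}
  {n} × {97, 98} = {(n,97), (n,98)}
  {l, m, n} × {97} = {(l,97), (m,97), (n,97)}
  {l, m} × {97, 98} = {(l,97), (l,98), (m,97), (m,98)}
  {l, m, n} × {97, 98} = {(l,97), (l,98), (m,97), (m,98), (n,97), (n,98)}
These 7 distinct sets form the basis B.
Close under arbitrary unions to get τ_{X×Y}; counting gives |τ_{X×Y}| = 9.


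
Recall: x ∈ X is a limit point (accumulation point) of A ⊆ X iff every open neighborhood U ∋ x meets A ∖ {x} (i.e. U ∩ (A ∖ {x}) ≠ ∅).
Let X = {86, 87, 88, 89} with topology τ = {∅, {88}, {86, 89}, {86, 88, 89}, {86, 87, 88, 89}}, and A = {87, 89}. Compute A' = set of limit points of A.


A' = {86, 87}

For each x ∈ X, list the open sets U ∈ τ with x ∈ U, then check whether U ∩ (A ∖ {x}) ≠ ∅ for every such U.
  x = 86: opens ∋ x are {86, 89}, {86, 88, 89}, {86, 87, 88, 89}; each meets A ∖ {86}, so x IS a limit point.
  x = 87: opens ∋ x are {86, 87, 88, 89}; each meets A ∖ {87}, so x IS a limit point.
  x = 88: open {88} ∋ x has {88} ∩ (A ∖ {88}) = ∅, so x is NOT a limit point.
  x = 89: open {86, 89} ∋ x has {86, 89} ∩ (A ∖ {89}) = ∅, so x is NOT a limit point.
Collecting: A' = {86, 87}.


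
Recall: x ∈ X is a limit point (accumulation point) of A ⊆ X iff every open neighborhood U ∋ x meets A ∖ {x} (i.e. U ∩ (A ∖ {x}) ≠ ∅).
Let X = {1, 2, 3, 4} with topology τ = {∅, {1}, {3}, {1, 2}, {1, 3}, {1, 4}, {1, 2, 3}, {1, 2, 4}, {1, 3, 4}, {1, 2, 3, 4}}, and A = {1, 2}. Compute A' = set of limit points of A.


A' = {2, 4}

For each x ∈ X, list the open sets U ∈ τ with x ∈ U, then check whether U ∩ (A ∖ {x}) ≠ ∅ for every such U.
  x = 1: open {1} ∋ x has {1} ∩ (A ∖ {1}) = ∅, so x is NOT a limit point.
  x = 2: opens ∋ x are {1, 2}, {1, 2, 3}, {1, 2, 4}, {1, 2, 3, 4}; each meets A ∖ {2}, so x IS a limit point.
  x = 3: open {3} ∋ x has {3} ∩ (A ∖ {3}) = ∅, so x is NOT a limit point.
  x = 4: opens ∋ x are {1, 4}, {1, 2, 4}, {1, 3, 4}, {1, 2, 3, 4}; each meets A ∖ {4}, so x IS a limit point.
Collecting: A' = {2, 4}.


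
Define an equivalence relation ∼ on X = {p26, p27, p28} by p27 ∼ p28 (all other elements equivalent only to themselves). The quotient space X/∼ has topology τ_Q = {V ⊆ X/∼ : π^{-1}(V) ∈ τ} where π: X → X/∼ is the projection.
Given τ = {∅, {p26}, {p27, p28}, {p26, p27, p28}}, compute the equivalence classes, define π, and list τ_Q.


X/∼ = {[p26], [p27=p28]}; |τ_Q| = 4.

Equivalence classes: [p26], [p27=p28].
Quotient map π: X → X/∼ sends p26 ↦ [p26], p27 ↦ [p27=p28], p28 ↦ [p27=p28].
For each subset V ⊆ X/∼, compute π^{-1}(V) ⊆ X and check whether π^{-1}(V) ∈ τ. V is open in τ_Q iff π^{-1}(V) ∈ τ.
  V = {}: π^{-1}(V) = ∅ ∈ τ ✓.
  V = {[p26]}: π^{-1}(V) = {p26} ∈ τ ✓.
  V = {[p27=p28]}: π^{-1}(V) = {p27, p28} ∈ τ ✓.
  V = {[p26], [p27=p28]}: π^{-1}(V) = {p26, p27, p28} ∈ τ ✓.
Open sets in the quotient: τ_Q = {{}, {[p26]}, {[p27=p28]}, {[p26], [p27=p28]}} (4 elements).
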